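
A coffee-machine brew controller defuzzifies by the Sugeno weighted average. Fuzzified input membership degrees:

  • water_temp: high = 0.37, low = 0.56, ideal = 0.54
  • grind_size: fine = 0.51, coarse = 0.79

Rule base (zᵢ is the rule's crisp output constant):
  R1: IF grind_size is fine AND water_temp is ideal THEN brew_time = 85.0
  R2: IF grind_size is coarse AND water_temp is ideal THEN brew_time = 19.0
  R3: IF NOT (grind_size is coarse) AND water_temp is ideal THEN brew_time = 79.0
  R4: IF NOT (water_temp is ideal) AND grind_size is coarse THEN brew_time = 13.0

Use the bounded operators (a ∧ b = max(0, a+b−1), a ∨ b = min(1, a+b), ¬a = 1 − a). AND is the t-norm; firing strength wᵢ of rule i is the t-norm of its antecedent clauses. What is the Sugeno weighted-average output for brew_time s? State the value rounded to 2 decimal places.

R1 (z=85.0): fine=0.51, ideal=0.54; AND[max(0, a+b−1)] → w = 0.05
R2 (z=19.0): coarse=0.79, ideal=0.54; AND[max(0, a+b−1)] → w = 0.33
R3 (z=79.0): ¬coarse=1−0.79=0.21, ideal=0.54; AND[max(0, a+b−1)] → w = 0.00
R4 (z=13.0): ¬ideal=1−0.54=0.46, coarse=0.79; AND[max(0, a+b−1)] → w = 0.25
Weighted average = (0.05·85.0 + 0.33·19.0 + 0.00·79.0 + 0.25·13.0) / (0.05 + 0.33 + 0.00 + 0.25)
  = 13.7700 / 0.6300 = 21.86

21.86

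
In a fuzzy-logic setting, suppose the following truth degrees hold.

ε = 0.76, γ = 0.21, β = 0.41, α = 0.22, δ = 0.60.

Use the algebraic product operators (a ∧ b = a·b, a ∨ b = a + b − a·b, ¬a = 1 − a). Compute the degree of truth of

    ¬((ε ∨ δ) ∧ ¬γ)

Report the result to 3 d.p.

0.286

ε ∨ δ = a + b − a·b on (0.7600, 0.6000) = 0.9040
¬γ = 1 − 0.2100 = 0.7900
(ε ∨ δ) ∧ ¬γ = a·b on (0.9040, 0.7900) = 0.7142
¬((ε ∨ δ) ∧ ¬γ) = 1 − 0.7142 = 0.2858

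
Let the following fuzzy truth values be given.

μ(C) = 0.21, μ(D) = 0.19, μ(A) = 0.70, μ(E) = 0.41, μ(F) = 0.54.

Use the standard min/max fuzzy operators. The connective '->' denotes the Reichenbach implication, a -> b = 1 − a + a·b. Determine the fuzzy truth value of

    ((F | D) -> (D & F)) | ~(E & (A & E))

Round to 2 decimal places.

F | D = max(a, b) on (0.54, 0.19) = 0.54
D & F = min(a, b) on (0.19, 0.54) = 0.19
(F | D) -> (D & F)  [Reichenbach: 1 − a + a·b] with a=0.54, b=0.19 → 0.56
A & E = min(a, b) on (0.70, 0.41) = 0.41
E & (A & E) = min(a, b) on (0.41, 0.41) = 0.41
~(E & (A & E)) = 1 − 0.41 = 0.59
((F | D) -> (D & F)) | ~(E & (A & E)) = max(a, b) on (0.56, 0.59) = 0.59

0.59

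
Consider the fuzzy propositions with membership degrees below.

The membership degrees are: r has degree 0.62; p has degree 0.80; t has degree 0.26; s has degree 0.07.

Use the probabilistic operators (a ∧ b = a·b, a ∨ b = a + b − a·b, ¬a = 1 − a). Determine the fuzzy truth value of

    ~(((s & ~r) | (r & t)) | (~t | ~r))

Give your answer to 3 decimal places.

~r = 1 − 0.6200 = 0.3800
s & ~r = a·b on (0.0700, 0.3800) = 0.0266
r & t = a·b on (0.6200, 0.2600) = 0.1612
(s & ~r) | (r & t) = a + b − a·b on (0.0266, 0.1612) = 0.1835
~t = 1 − 0.2600 = 0.7400
~r = 1 − 0.6200 = 0.3800
~t | ~r = a + b − a·b on (0.7400, 0.3800) = 0.8388
((s & ~r) | (r & t)) | (~t | ~r) = a + b − a·b on (0.1835, 0.8388) = 0.8684
~(((s & ~r) | (r & t)) | (~t | ~r)) = 1 − 0.8684 = 0.1316

0.132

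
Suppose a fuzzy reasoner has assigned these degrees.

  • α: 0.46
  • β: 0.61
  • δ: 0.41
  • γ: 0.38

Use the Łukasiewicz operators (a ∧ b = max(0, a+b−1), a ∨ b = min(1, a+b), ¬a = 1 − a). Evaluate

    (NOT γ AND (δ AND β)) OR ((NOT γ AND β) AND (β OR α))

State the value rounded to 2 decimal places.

NOT γ = 1 − 0.38 = 0.62
δ AND β = max(0, a+b−1) on (0.41, 0.61) = 0.02
NOT γ AND (δ AND β) = max(0, a+b−1) on (0.62, 0.02) = 0.00
NOT γ = 1 − 0.38 = 0.62
NOT γ AND β = max(0, a+b−1) on (0.62, 0.61) = 0.23
β OR α = min(1, a+b) on (0.61, 0.46) = 1.00
(NOT γ AND β) AND (β OR α) = max(0, a+b−1) on (0.23, 1.00) = 0.23
(NOT γ AND (δ AND β)) OR ((NOT γ AND β) AND (β OR α)) = min(1, a+b) on (0.00, 0.23) = 0.23

0.23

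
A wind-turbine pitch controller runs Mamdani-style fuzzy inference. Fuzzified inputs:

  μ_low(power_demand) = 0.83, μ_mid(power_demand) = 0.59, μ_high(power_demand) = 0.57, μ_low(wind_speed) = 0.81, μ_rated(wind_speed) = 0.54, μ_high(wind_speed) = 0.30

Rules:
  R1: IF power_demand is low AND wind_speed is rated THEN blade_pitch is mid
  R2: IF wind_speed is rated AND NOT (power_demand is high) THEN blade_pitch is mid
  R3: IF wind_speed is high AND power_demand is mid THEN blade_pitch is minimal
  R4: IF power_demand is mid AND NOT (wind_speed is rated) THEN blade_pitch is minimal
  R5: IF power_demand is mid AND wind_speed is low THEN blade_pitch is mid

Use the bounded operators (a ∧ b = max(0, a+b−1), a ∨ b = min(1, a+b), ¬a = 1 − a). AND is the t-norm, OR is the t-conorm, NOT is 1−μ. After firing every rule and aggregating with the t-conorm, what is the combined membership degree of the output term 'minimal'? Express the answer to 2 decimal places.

0.05

R1: low=0.83, rated=0.54; AND[max(0, a+b−1)] → w = 0.37
R2: rated=0.54, ¬high=1−0.57=0.43; AND[max(0, a+b−1)] → w = 0.00
R3: high=0.30, mid=0.59; AND[max(0, a+b−1)] → w = 0.00
R4: mid=0.59, ¬rated=1−0.54=0.46; AND[max(0, a+b−1)] → w = 0.05
R5: mid=0.59, low=0.81; AND[max(0, a+b−1)] → w = 0.40
Rules with consequent 'minimal': {R3, R4} → strengths 0.00, 0.05
Aggregate via t-conorm [min(1, a+b)]: 0.05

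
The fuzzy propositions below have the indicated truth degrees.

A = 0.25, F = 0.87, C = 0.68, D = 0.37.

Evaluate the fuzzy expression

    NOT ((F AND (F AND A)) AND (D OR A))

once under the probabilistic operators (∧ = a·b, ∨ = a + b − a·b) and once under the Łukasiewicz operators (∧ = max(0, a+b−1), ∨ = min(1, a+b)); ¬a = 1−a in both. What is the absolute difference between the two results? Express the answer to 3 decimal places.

0.100

Under probabilistic:
  F AND A = a·b on (0.8700, 0.2500) = 0.2175
  F AND (F AND A) = a·b on (0.8700, 0.2175) = 0.1892
  D OR A = a + b − a·b on (0.3700, 0.2500) = 0.5275
  (F AND (F AND A)) AND (D OR A) = a·b on (0.1892, 0.5275) = 0.0998
  NOT ((F AND (F AND A)) AND (D OR A)) = 1 − 0.0998 = 0.9002
  → value = 0.9002
Under Łukasiewicz:
  F AND A = max(0, a+b−1) on (0.87, 0.25) = 0.12
  F AND (F AND A) = max(0, a+b−1) on (0.87, 0.12) = 0.00
  D OR A = min(1, a+b) on (0.37, 0.25) = 0.62
  (F AND (F AND A)) AND (D OR A) = max(0, a+b−1) on (0.00, 0.62) = 0.00
  NOT ((F AND (F AND A)) AND (D OR A)) = 1 − 0.00 = 1.00
  → value = 1.0000
|0.9002 − 1.0000| = 0.100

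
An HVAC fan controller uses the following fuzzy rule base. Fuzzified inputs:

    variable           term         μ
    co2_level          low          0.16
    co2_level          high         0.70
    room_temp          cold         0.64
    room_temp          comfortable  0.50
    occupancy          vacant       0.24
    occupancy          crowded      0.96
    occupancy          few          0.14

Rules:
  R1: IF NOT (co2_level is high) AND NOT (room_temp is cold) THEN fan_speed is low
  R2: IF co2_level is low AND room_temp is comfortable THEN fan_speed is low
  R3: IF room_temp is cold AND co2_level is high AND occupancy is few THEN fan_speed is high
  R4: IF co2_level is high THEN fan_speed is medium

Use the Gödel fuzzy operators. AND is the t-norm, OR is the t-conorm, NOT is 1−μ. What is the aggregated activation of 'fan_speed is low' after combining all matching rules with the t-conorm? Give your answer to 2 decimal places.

R1: ¬high=1−0.70=0.30, ¬cold=1−0.64=0.36; AND[min(a, b)] → w = 0.30
R2: low=0.16, comfortable=0.50; AND[min(a, b)] → w = 0.16
R3: cold=0.64, high=0.70, few=0.14; AND[min(a, b)] → w = 0.14
R4: high=0.70 → w = 0.70
Rules with consequent 'low': {R1, R2} → strengths 0.30, 0.16
Aggregate via t-conorm [max(a, b)]: 0.30

0.30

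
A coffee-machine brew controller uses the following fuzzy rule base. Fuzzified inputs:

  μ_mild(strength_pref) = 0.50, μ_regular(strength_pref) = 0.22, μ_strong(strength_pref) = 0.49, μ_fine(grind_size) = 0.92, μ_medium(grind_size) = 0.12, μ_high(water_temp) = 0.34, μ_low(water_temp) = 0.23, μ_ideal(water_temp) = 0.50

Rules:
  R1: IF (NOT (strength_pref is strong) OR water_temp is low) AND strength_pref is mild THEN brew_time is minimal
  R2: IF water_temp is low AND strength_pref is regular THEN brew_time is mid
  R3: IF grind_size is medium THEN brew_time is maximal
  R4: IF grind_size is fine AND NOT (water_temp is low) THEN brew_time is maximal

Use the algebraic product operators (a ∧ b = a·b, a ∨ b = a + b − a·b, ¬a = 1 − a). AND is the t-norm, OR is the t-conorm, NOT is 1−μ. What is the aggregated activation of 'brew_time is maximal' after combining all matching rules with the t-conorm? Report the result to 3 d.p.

0.743

R1: (¬strong=1−0.49=0.51 OR low=0.23) = 0.6227; AND[a·b] with mild=0.50 → w = 0.3114
R2: low=0.23, regular=0.22; AND[a·b] → w = 0.0506
R3: medium=0.12 → w = 0.1200
R4: fine=0.92, ¬low=1−0.23=0.77; AND[a·b] → w = 0.7084
Rules with consequent 'maximal': {R3, R4} → strengths 0.1200, 0.7084
Aggregate via t-conorm [a + b − a·b]: 0.7434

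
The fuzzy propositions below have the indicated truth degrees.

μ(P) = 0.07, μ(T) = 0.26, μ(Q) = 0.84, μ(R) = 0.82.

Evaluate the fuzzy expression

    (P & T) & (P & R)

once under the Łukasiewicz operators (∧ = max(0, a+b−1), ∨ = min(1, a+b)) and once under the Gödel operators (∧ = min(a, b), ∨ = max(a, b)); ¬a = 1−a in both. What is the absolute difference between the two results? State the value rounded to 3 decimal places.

Under Łukasiewicz:
  P & T = max(0, a+b−1) on (0.07, 0.26) = 0.00
  P & R = max(0, a+b−1) on (0.07, 0.82) = 0.00
  (P & T) & (P & R) = max(0, a+b−1) on (0.00, 0.00) = 0.00
  → value = 0.0000
Under Gödel:
  P & T = min(a, b) on (0.07, 0.26) = 0.07
  P & R = min(a, b) on (0.07, 0.82) = 0.07
  (P & T) & (P & R) = min(a, b) on (0.07, 0.07) = 0.07
  → value = 0.0700
|0.0000 − 0.0700| = 0.070

0.070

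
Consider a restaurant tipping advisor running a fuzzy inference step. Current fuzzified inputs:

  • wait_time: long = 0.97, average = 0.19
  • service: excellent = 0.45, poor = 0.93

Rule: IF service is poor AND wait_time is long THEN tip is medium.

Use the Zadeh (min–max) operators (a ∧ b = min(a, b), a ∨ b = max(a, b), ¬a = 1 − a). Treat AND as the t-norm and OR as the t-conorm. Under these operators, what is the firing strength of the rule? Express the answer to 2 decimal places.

firing strength: poor=0.93, long=0.97; AND[min(a, b)] → w = 0.93

0.93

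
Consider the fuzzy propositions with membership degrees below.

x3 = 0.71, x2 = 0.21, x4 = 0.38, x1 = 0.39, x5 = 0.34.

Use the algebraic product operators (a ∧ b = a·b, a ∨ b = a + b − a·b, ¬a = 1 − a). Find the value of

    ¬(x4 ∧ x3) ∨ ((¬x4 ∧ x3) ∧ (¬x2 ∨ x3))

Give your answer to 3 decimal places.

x4 ∧ x3 = a·b on (0.3800, 0.7100) = 0.2698
¬(x4 ∧ x3) = 1 − 0.2698 = 0.7302
¬x4 = 1 − 0.3800 = 0.6200
¬x4 ∧ x3 = a·b on (0.6200, 0.7100) = 0.4402
¬x2 = 1 − 0.2100 = 0.7900
¬x2 ∨ x3 = a + b − a·b on (0.7900, 0.7100) = 0.9391
(¬x4 ∧ x3) ∧ (¬x2 ∨ x3) = a·b on (0.4402, 0.9391) = 0.4134
¬(x4 ∧ x3) ∨ ((¬x4 ∧ x3) ∧ (¬x2 ∨ x3)) = a + b − a·b on (0.7302, 0.4134) = 0.8417

0.842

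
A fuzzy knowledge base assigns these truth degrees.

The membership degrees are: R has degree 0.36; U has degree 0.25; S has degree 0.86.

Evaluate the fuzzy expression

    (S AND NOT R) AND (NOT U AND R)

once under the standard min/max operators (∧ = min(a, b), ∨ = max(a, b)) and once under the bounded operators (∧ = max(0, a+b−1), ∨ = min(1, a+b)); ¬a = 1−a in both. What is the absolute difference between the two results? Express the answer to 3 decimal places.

0.360

Under standard min/max:
  NOT R = 1 − 0.36 = 0.64
  S AND NOT R = min(a, b) on (0.86, 0.64) = 0.64
  NOT U = 1 − 0.25 = 0.75
  NOT U AND R = min(a, b) on (0.75, 0.36) = 0.36
  (S AND NOT R) AND (NOT U AND R) = min(a, b) on (0.64, 0.36) = 0.36
  → value = 0.3600
Under bounded:
  NOT R = 1 − 0.36 = 0.64
  S AND NOT R = max(0, a+b−1) on (0.86, 0.64) = 0.50
  NOT U = 1 − 0.25 = 0.75
  NOT U AND R = max(0, a+b−1) on (0.75, 0.36) = 0.11
  (S AND NOT R) AND (NOT U AND R) = max(0, a+b−1) on (0.50, 0.11) = 0.00
  → value = 0.0000
|0.3600 − 0.0000| = 0.360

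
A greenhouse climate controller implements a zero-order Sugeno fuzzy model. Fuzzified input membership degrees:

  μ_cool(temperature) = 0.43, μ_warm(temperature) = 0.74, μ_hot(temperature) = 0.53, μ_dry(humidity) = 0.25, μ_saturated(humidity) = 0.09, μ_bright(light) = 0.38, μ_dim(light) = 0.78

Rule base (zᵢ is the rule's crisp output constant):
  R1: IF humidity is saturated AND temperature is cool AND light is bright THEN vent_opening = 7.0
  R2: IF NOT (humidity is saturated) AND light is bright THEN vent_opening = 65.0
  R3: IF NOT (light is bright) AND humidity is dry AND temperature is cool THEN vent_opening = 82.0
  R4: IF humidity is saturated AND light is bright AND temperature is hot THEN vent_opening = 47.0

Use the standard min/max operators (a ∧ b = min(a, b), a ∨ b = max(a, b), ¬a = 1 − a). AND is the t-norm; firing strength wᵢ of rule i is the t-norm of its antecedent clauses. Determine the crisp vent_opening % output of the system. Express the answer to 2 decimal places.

R1 (z=7.0): saturated=0.09, cool=0.43, bright=0.38; AND[min(a, b)] → w = 0.09
R2 (z=65.0): ¬saturated=1−0.09=0.91, bright=0.38; AND[min(a, b)] → w = 0.38
R3 (z=82.0): ¬bright=1−0.38=0.62, dry=0.25, cool=0.43; AND[min(a, b)] → w = 0.25
R4 (z=47.0): saturated=0.09, bright=0.38, hot=0.53; AND[min(a, b)] → w = 0.09
Weighted average = (0.09·7.0 + 0.38·65.0 + 0.25·82.0 + 0.09·47.0) / (0.09 + 0.38 + 0.25 + 0.09)
  = 50.0600 / 0.8100 = 61.80

61.80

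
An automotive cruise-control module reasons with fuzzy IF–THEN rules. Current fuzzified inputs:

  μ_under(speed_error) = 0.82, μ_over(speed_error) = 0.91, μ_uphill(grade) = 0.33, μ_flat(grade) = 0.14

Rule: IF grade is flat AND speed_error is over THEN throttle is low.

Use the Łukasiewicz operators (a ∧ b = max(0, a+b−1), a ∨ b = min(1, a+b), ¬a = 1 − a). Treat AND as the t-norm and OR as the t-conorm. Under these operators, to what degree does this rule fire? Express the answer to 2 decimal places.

0.05

firing strength: flat=0.14, over=0.91; AND[max(0, a+b−1)] → w = 0.05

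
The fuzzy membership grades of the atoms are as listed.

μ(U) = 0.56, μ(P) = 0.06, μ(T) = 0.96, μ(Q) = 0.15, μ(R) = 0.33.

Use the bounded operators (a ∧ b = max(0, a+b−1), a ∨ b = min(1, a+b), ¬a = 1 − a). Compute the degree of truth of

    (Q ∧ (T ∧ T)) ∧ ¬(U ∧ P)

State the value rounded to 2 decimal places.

T ∧ T = max(0, a+b−1) on (0.96, 0.96) = 0.92
Q ∧ (T ∧ T) = max(0, a+b−1) on (0.15, 0.92) = 0.07
U ∧ P = max(0, a+b−1) on (0.56, 0.06) = 0.00
¬(U ∧ P) = 1 − 0.00 = 1.00
(Q ∧ (T ∧ T)) ∧ ¬(U ∧ P) = max(0, a+b−1) on (0.07, 1.00) = 0.07

0.07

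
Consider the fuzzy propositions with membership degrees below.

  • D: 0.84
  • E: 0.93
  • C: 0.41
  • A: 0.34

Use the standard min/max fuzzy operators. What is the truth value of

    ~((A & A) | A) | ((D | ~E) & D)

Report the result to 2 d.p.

0.84

A & A = min(a, b) on (0.34, 0.34) = 0.34
(A & A) | A = max(a, b) on (0.34, 0.34) = 0.34
~((A & A) | A) = 1 − 0.34 = 0.66
~E = 1 − 0.93 = 0.07
D | ~E = max(a, b) on (0.84, 0.07) = 0.84
(D | ~E) & D = min(a, b) on (0.84, 0.84) = 0.84
~((A & A) | A) | ((D | ~E) & D) = max(a, b) on (0.66, 0.84) = 0.84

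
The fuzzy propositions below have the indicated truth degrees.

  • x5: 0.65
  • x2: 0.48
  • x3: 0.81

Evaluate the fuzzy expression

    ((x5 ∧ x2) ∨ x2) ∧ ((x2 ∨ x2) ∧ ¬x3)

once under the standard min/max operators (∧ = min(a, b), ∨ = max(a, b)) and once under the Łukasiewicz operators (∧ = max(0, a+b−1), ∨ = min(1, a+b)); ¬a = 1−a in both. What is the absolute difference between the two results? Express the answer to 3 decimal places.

0.190

Under standard min/max:
  x5 ∧ x2 = min(a, b) on (0.65, 0.48) = 0.48
  (x5 ∧ x2) ∨ x2 = max(a, b) on (0.48, 0.48) = 0.48
  x2 ∨ x2 = max(a, b) on (0.48, 0.48) = 0.48
  ¬x3 = 1 − 0.81 = 0.19
  (x2 ∨ x2) ∧ ¬x3 = min(a, b) on (0.48, 0.19) = 0.19
  ((x5 ∧ x2) ∨ x2) ∧ ((x2 ∨ x2) ∧ ¬x3) = min(a, b) on (0.48, 0.19) = 0.19
  → value = 0.1900
Under Łukasiewicz:
  x5 ∧ x2 = max(0, a+b−1) on (0.65, 0.48) = 0.13
  (x5 ∧ x2) ∨ x2 = min(1, a+b) on (0.13, 0.48) = 0.61
  x2 ∨ x2 = min(1, a+b) on (0.48, 0.48) = 0.96
  ¬x3 = 1 − 0.81 = 0.19
  (x2 ∨ x2) ∧ ¬x3 = max(0, a+b−1) on (0.96, 0.19) = 0.15
  ((x5 ∧ x2) ∨ x2) ∧ ((x2 ∨ x2) ∧ ¬x3) = max(0, a+b−1) on (0.61, 0.15) = 0.00
  → value = 0.0000
|0.1900 − 0.0000| = 0.190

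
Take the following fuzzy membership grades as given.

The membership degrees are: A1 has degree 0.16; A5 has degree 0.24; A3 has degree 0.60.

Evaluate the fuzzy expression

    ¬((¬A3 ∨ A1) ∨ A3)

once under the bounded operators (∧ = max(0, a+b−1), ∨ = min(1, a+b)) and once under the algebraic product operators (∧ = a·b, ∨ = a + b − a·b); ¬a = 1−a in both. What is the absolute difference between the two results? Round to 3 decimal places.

Under bounded:
  ¬A3 = 1 − 0.60 = 0.40
  ¬A3 ∨ A1 = min(1, a+b) on (0.40, 0.16) = 0.56
  (¬A3 ∨ A1) ∨ A3 = min(1, a+b) on (0.56, 0.60) = 1.00
  ¬((¬A3 ∨ A1) ∨ A3) = 1 − 1.00 = 0.00
  → value = 0.0000
Under algebraic product:
  ¬A3 = 1 − 0.6000 = 0.4000
  ¬A3 ∨ A1 = a + b − a·b on (0.4000, 0.1600) = 0.4960
  (¬A3 ∨ A1) ∨ A3 = a + b − a·b on (0.4960, 0.6000) = 0.7984
  ¬((¬A3 ∨ A1) ∨ A3) = 1 − 0.7984 = 0.2016
  → value = 0.2016
|0.0000 − 0.2016| = 0.202

0.202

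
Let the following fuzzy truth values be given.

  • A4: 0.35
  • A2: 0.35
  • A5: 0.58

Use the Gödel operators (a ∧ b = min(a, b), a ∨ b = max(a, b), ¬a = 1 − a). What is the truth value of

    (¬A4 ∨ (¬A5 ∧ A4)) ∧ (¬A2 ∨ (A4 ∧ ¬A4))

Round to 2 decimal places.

¬A4 = 1 − 0.35 = 0.65
¬A5 = 1 − 0.58 = 0.42
¬A5 ∧ A4 = min(a, b) on (0.42, 0.35) = 0.35
¬A4 ∨ (¬A5 ∧ A4) = max(a, b) on (0.65, 0.35) = 0.65
¬A2 = 1 − 0.35 = 0.65
¬A4 = 1 − 0.35 = 0.65
A4 ∧ ¬A4 = min(a, b) on (0.35, 0.65) = 0.35
¬A2 ∨ (A4 ∧ ¬A4) = max(a, b) on (0.65, 0.35) = 0.65
(¬A4 ∨ (¬A5 ∧ A4)) ∧ (¬A2 ∨ (A4 ∧ ¬A4)) = min(a, b) on (0.65, 0.65) = 0.65

0.65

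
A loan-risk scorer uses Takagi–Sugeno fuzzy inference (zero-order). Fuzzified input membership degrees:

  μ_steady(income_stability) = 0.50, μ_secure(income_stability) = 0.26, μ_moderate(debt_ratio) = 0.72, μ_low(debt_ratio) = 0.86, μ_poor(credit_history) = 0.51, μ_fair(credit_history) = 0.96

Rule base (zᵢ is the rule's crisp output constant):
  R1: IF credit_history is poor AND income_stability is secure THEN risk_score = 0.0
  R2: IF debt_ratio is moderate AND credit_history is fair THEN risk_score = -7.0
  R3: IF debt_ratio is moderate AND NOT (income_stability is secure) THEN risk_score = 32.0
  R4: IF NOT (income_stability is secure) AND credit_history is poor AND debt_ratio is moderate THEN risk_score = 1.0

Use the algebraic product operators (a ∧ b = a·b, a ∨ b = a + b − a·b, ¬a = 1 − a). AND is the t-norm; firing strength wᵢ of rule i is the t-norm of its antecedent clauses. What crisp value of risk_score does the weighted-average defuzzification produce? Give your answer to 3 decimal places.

R1 (z=0.0): poor=0.51, secure=0.26; AND[a·b] → w = 0.1326
R2 (z=-7.0): moderate=0.72, fair=0.96; AND[a·b] → w = 0.6912
R3 (z=32.0): moderate=0.72, ¬secure=1−0.26=0.74; AND[a·b] → w = 0.5328
R4 (z=1.0): ¬secure=1−0.26=0.74, poor=0.51, moderate=0.72; AND[a·b] → w = 0.2717
Weighted average = (0.1326·0.0 + 0.6912·-7.0 + 0.5328·32.0 + 0.2717·1.0) / (0.1326 + 0.6912 + 0.5328 + 0.2717)
  = 12.4829 / 1.6283 = 7.666

7.666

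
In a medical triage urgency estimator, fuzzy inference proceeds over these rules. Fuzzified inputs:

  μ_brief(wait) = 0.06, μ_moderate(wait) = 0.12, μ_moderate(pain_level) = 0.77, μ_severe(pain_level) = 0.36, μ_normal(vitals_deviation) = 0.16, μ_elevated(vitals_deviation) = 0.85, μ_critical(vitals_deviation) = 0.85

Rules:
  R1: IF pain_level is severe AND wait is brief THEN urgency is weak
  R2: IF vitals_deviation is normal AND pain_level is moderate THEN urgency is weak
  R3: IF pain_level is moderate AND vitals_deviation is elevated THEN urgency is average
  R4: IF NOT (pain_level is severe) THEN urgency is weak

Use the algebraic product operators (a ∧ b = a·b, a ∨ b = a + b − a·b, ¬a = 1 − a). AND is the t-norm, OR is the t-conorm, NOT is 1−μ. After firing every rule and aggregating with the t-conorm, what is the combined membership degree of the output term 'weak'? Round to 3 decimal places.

R1: severe=0.36, brief=0.06; AND[a·b] → w = 0.0216
R2: normal=0.16, moderate=0.77; AND[a·b] → w = 0.1232
R3: moderate=0.77, elevated=0.85; AND[a·b] → w = 0.6545
R4: ¬severe=1−0.36=0.64 → w = 0.6400
Rules with consequent 'weak': {R1, R2, R4} → strengths 0.0216, 0.1232, 0.6400
Aggregate via t-conorm [a + b − a·b]: 0.6912

0.691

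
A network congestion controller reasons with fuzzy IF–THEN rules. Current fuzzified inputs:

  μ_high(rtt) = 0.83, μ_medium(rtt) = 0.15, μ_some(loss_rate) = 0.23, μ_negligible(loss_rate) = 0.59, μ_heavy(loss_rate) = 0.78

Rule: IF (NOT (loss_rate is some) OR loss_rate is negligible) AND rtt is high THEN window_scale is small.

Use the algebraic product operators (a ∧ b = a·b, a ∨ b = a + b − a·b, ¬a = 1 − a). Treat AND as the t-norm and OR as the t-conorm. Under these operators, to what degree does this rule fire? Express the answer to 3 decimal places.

0.752

firing strength: (¬some=1−0.23=0.77 OR negligible=0.59) = 0.9057; AND[a·b] with high=0.83 → w = 0.7517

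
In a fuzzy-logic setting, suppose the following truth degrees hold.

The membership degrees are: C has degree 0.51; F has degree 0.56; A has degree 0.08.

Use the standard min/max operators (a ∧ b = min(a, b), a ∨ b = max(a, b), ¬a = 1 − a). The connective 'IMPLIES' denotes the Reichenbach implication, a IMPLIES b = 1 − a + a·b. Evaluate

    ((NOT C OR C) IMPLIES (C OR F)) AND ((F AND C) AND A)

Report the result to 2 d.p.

0.08

NOT C = 1 − 0.51 = 0.49
NOT C OR C = max(a, b) on (0.49, 0.51) = 0.51
C OR F = max(a, b) on (0.51, 0.56) = 0.56
(NOT C OR C) IMPLIES (C OR F)  [Reichenbach: 1 − a + a·b] with a=0.51, b=0.56 → 0.78
F AND C = min(a, b) on (0.56, 0.51) = 0.51
(F AND C) AND A = min(a, b) on (0.51, 0.08) = 0.08
((NOT C OR C) IMPLIES (C OR F)) AND ((F AND C) AND A) = min(a, b) on (0.78, 0.08) = 0.08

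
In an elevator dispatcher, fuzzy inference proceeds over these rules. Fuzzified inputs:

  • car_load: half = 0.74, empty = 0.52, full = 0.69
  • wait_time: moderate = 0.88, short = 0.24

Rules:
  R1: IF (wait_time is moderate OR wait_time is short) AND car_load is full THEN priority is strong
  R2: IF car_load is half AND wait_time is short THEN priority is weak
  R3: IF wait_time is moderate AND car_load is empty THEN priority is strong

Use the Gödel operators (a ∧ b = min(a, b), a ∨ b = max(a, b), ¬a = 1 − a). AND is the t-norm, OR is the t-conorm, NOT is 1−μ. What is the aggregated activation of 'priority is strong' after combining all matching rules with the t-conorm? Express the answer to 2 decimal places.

0.69

R1: (moderate=0.88 OR short=0.24) = 0.88; AND[min(a, b)] with full=0.69 → w = 0.69
R2: half=0.74, short=0.24; AND[min(a, b)] → w = 0.24
R3: moderate=0.88, empty=0.52; AND[min(a, b)] → w = 0.52
Rules with consequent 'strong': {R1, R3} → strengths 0.69, 0.52
Aggregate via t-conorm [max(a, b)]: 0.69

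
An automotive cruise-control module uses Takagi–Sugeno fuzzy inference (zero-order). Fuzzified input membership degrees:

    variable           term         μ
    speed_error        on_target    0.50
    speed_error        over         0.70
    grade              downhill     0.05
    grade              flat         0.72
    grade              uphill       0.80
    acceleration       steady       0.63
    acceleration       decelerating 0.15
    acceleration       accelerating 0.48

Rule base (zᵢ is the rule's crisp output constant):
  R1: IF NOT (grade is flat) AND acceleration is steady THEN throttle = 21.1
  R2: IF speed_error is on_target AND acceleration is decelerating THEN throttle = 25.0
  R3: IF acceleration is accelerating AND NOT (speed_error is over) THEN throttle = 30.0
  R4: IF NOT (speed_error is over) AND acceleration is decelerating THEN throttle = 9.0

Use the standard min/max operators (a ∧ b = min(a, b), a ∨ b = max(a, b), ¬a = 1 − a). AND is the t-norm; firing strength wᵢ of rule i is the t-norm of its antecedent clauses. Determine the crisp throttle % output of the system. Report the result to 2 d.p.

22.74

R1 (z=21.1): ¬flat=1−0.72=0.28, steady=0.63; AND[min(a, b)] → w = 0.28
R2 (z=25.0): on_target=0.50, decelerating=0.15; AND[min(a, b)] → w = 0.15
R3 (z=30.0): accelerating=0.48, ¬over=1−0.70=0.30; AND[min(a, b)] → w = 0.30
R4 (z=9.0): ¬over=1−0.70=0.30, decelerating=0.15; AND[min(a, b)] → w = 0.15
Weighted average = (0.28·21.1 + 0.15·25.0 + 0.30·30.0 + 0.15·9.0) / (0.28 + 0.15 + 0.30 + 0.15)
  = 20.0080 / 0.8800 = 22.74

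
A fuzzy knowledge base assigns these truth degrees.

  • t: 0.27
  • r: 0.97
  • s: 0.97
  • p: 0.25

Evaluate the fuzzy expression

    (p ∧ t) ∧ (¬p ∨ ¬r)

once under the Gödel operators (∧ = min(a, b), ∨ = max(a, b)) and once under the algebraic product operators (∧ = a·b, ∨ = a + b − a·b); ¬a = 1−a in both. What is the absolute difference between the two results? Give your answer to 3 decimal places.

0.199

Under Gödel:
  p ∧ t = min(a, b) on (0.25, 0.27) = 0.25
  ¬p = 1 − 0.25 = 0.75
  ¬r = 1 − 0.97 = 0.03
  ¬p ∨ ¬r = max(a, b) on (0.75, 0.03) = 0.75
  (p ∧ t) ∧ (¬p ∨ ¬r) = min(a, b) on (0.25, 0.75) = 0.25
  → value = 0.2500
Under algebraic product:
  p ∧ t = a·b on (0.2500, 0.2700) = 0.0675
  ¬p = 1 − 0.2500 = 0.7500
  ¬r = 1 − 0.9700 = 0.0300
  ¬p ∨ ¬r = a + b − a·b on (0.7500, 0.0300) = 0.7575
  (p ∧ t) ∧ (¬p ∨ ¬r) = a·b on (0.0675, 0.7575) = 0.0511
  → value = 0.0511
|0.2500 − 0.0511| = 0.199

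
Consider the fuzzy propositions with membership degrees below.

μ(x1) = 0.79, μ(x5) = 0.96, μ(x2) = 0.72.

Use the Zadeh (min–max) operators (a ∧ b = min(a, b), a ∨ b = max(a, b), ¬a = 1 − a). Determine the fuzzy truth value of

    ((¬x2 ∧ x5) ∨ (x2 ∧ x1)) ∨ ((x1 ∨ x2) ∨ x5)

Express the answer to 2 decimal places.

0.96

¬x2 = 1 − 0.72 = 0.28
¬x2 ∧ x5 = min(a, b) on (0.28, 0.96) = 0.28
x2 ∧ x1 = min(a, b) on (0.72, 0.79) = 0.72
(¬x2 ∧ x5) ∨ (x2 ∧ x1) = max(a, b) on (0.28, 0.72) = 0.72
x1 ∨ x2 = max(a, b) on (0.79, 0.72) = 0.79
(x1 ∨ x2) ∨ x5 = max(a, b) on (0.79, 0.96) = 0.96
((¬x2 ∧ x5) ∨ (x2 ∧ x1)) ∨ ((x1 ∨ x2) ∨ x5) = max(a, b) on (0.72, 0.96) = 0.96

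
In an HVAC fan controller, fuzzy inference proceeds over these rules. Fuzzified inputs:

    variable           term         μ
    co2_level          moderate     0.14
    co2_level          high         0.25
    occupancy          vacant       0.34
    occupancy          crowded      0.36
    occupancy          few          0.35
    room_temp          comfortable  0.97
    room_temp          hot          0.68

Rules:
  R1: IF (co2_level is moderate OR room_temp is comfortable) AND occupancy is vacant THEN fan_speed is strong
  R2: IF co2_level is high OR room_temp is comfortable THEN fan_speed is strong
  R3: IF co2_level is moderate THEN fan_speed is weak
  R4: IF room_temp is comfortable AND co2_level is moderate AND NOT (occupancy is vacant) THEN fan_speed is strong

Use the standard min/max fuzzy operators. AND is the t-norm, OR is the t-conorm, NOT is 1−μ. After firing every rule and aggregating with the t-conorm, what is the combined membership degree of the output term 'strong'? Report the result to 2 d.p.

R1: (moderate=0.14 OR comfortable=0.97) = 0.97; AND[min(a, b)] with vacant=0.34 → w = 0.34
R2: high=0.25, comfortable=0.97; OR[max(a, b)] → w = 0.97
R3: moderate=0.14 → w = 0.14
R4: comfortable=0.97, moderate=0.14, ¬vacant=1−0.34=0.66; AND[min(a, b)] → w = 0.14
Rules with consequent 'strong': {R1, R2, R4} → strengths 0.34, 0.97, 0.14
Aggregate via t-conorm [max(a, b)]: 0.97

0.97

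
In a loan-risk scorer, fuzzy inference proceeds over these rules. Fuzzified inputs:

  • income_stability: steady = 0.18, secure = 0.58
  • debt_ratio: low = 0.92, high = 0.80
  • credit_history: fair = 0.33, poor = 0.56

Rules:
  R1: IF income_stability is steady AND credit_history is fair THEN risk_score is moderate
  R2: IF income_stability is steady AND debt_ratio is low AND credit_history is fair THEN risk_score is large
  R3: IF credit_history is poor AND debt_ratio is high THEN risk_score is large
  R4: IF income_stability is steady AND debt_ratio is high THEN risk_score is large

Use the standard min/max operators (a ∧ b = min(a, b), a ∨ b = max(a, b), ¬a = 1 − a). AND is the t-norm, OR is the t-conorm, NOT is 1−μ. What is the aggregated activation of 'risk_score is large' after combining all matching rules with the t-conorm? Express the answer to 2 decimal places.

0.56

R1: steady=0.18, fair=0.33; AND[min(a, b)] → w = 0.18
R2: steady=0.18, low=0.92, fair=0.33; AND[min(a, b)] → w = 0.18
R3: poor=0.56, high=0.80; AND[min(a, b)] → w = 0.56
R4: steady=0.18, high=0.80; AND[min(a, b)] → w = 0.18
Rules with consequent 'large': {R2, R3, R4} → strengths 0.18, 0.56, 0.18
Aggregate via t-conorm [max(a, b)]: 0.56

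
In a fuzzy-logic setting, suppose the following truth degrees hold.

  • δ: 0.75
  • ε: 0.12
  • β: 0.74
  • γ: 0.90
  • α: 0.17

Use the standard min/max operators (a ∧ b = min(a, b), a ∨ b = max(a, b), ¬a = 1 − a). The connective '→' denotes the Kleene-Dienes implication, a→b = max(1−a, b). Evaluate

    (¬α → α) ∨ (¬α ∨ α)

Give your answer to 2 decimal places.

0.83

¬α = 1 − 0.17 = 0.83
¬α → α  [Kleene-Dienes: max(1−a, b)] with a=0.83, b=0.17 → 0.17
¬α = 1 − 0.17 = 0.83
¬α ∨ α = max(a, b) on (0.83, 0.17) = 0.83
(¬α → α) ∨ (¬α ∨ α) = max(a, b) on (0.17, 0.83) = 0.83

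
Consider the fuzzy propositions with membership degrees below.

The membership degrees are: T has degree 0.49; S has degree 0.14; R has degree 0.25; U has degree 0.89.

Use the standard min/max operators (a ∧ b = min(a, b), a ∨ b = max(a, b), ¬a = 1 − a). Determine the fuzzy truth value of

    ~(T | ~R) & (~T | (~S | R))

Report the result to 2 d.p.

~R = 1 − 0.25 = 0.75
T | ~R = max(a, b) on (0.49, 0.75) = 0.75
~(T | ~R) = 1 − 0.75 = 0.25
~T = 1 − 0.49 = 0.51
~S = 1 − 0.14 = 0.86
~S | R = max(a, b) on (0.86, 0.25) = 0.86
~T | (~S | R) = max(a, b) on (0.51, 0.86) = 0.86
~(T | ~R) & (~T | (~S | R)) = min(a, b) on (0.25, 0.86) = 0.25

0.25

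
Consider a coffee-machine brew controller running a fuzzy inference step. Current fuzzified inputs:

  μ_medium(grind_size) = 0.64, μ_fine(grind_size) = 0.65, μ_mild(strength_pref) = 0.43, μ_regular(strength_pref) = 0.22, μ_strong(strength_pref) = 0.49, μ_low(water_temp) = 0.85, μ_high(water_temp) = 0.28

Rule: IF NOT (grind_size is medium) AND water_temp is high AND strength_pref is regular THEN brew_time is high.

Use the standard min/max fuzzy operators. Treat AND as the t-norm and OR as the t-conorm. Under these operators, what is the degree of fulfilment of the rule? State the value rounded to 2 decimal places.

firing strength: ¬medium=1−0.64=0.36, high=0.28, regular=0.22; AND[min(a, b)] → w = 0.22

0.22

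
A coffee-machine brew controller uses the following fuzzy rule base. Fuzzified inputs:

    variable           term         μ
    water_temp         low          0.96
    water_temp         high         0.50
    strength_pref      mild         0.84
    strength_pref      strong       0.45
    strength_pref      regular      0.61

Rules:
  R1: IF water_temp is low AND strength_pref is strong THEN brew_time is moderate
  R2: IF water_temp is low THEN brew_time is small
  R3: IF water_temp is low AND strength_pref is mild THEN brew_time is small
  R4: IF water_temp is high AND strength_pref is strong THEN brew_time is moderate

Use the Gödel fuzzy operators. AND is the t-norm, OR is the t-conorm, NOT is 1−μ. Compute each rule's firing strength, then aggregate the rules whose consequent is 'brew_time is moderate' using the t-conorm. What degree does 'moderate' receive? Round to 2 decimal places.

R1: low=0.96, strong=0.45; AND[min(a, b)] → w = 0.45
R2: low=0.96 → w = 0.96
R3: low=0.96, mild=0.84; AND[min(a, b)] → w = 0.84
R4: high=0.50, strong=0.45; AND[min(a, b)] → w = 0.45
Rules with consequent 'moderate': {R1, R4} → strengths 0.45, 0.45
Aggregate via t-conorm [max(a, b)]: 0.45

0.45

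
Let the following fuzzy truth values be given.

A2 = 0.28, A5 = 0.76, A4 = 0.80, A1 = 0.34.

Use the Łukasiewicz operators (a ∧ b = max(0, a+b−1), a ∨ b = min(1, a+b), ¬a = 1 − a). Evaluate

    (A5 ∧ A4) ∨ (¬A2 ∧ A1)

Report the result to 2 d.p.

A5 ∧ A4 = max(0, a+b−1) on (0.76, 0.80) = 0.56
¬A2 = 1 − 0.28 = 0.72
¬A2 ∧ A1 = max(0, a+b−1) on (0.72, 0.34) = 0.06
(A5 ∧ A4) ∨ (¬A2 ∧ A1) = min(1, a+b) on (0.56, 0.06) = 0.62

0.62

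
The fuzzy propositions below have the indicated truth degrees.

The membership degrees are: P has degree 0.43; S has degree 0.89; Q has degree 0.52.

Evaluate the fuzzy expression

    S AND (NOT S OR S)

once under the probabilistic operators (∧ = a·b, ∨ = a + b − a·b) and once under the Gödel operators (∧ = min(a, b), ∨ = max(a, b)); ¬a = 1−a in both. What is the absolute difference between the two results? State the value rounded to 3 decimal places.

0.087

Under probabilistic:
  NOT S = 1 − 0.8900 = 0.1100
  NOT S OR S = a + b − a·b on (0.1100, 0.8900) = 0.9021
  S AND (NOT S OR S) = a·b on (0.8900, 0.9021) = 0.8029
  → value = 0.8029
Under Gödel:
  NOT S = 1 − 0.89 = 0.11
  NOT S OR S = max(a, b) on (0.11, 0.89) = 0.89
  S AND (NOT S OR S) = min(a, b) on (0.89, 0.89) = 0.89
  → value = 0.8900
|0.8029 − 0.8900| = 0.087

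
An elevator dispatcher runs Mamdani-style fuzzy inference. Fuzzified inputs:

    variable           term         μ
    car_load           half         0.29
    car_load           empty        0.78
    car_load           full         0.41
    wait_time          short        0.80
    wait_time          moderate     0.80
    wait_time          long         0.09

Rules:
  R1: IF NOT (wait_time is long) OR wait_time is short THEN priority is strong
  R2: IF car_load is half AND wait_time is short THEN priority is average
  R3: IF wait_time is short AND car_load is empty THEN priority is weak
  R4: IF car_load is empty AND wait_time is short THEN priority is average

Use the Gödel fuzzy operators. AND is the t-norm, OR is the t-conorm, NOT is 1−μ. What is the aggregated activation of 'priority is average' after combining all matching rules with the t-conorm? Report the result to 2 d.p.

R1: ¬long=1−0.09=0.91, short=0.80; OR[max(a, b)] → w = 0.91
R2: half=0.29, short=0.80; AND[min(a, b)] → w = 0.29
R3: short=0.80, empty=0.78; AND[min(a, b)] → w = 0.78
R4: empty=0.78, short=0.80; AND[min(a, b)] → w = 0.78
Rules with consequent 'average': {R2, R4} → strengths 0.29, 0.78
Aggregate via t-conorm [max(a, b)]: 0.78

0.78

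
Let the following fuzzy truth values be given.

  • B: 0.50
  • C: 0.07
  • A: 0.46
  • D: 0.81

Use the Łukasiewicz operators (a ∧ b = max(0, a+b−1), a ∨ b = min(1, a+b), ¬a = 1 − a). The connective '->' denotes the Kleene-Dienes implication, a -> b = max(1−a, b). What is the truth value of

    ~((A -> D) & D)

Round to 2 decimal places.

A -> D  [Kleene-Dienes: max(1−a, b)] with a=0.46, b=0.81 → 0.81
(A -> D) & D = max(0, a+b−1) on (0.81, 0.81) = 0.62
~((A -> D) & D) = 1 − 0.62 = 0.38

0.38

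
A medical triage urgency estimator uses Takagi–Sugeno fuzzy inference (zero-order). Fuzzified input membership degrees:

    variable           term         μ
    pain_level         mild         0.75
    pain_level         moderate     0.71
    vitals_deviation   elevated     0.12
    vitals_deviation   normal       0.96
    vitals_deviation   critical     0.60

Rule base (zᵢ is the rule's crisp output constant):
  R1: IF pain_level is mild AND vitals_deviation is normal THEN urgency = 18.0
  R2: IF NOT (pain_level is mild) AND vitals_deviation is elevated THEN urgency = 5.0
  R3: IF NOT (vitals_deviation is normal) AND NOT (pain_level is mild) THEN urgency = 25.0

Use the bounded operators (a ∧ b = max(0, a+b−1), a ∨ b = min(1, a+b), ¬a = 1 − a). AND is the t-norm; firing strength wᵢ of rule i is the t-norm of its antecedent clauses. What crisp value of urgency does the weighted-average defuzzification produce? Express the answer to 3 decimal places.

R1 (z=18.0): mild=0.75, normal=0.96; AND[max(0, a+b−1)] → w = 0.71
R2 (z=5.0): ¬mild=1−0.75=0.25, elevated=0.12; AND[max(0, a+b−1)] → w = 0.00
R3 (z=25.0): ¬normal=1−0.96=0.04, ¬mild=1−0.75=0.25; AND[max(0, a+b−1)] → w = 0.00
Weighted average = (0.71·18.0 + 0.00·5.0 + 0.00·25.0) / (0.71 + 0.00 + 0.00)
  = 12.7800 / 0.7100 = 18.000

18.000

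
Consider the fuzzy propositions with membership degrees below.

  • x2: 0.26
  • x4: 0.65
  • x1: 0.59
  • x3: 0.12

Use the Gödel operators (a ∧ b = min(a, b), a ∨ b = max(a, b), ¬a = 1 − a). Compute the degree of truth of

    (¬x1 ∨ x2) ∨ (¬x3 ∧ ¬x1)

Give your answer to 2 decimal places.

0.41

¬x1 = 1 − 0.59 = 0.41
¬x1 ∨ x2 = max(a, b) on (0.41, 0.26) = 0.41
¬x3 = 1 − 0.12 = 0.88
¬x1 = 1 − 0.59 = 0.41
¬x3 ∧ ¬x1 = min(a, b) on (0.88, 0.41) = 0.41
(¬x1 ∨ x2) ∨ (¬x3 ∧ ¬x1) = max(a, b) on (0.41, 0.41) = 0.41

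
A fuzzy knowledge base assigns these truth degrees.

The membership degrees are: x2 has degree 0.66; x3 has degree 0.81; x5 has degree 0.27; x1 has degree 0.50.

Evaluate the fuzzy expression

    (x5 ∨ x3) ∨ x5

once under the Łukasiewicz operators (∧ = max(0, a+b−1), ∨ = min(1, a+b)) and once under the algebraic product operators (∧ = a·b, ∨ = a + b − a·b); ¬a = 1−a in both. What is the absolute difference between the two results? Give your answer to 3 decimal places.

0.101

Under Łukasiewicz:
  x5 ∨ x3 = min(1, a+b) on (0.27, 0.81) = 1.00
  (x5 ∨ x3) ∨ x5 = min(1, a+b) on (1.00, 0.27) = 1.00
  → value = 1.0000
Under algebraic product:
  x5 ∨ x3 = a + b − a·b on (0.2700, 0.8100) = 0.8613
  (x5 ∨ x3) ∨ x5 = a + b − a·b on (0.8613, 0.2700) = 0.8987
  → value = 0.8987
|1.0000 − 0.8987| = 0.101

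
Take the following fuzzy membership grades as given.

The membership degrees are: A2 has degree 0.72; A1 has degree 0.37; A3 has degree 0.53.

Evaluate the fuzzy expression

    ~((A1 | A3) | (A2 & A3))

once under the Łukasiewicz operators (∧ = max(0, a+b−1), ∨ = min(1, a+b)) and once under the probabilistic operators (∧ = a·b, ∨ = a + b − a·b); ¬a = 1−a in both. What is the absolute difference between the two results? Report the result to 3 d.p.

Under Łukasiewicz:
  A1 | A3 = min(1, a+b) on (0.37, 0.53) = 0.90
  A2 & A3 = max(0, a+b−1) on (0.72, 0.53) = 0.25
  (A1 | A3) | (A2 & A3) = min(1, a+b) on (0.90, 0.25) = 1.00
  ~((A1 | A3) | (A2 & A3)) = 1 − 1.00 = 0.00
  → value = 0.0000
Under probabilistic:
  A1 | A3 = a + b − a·b on (0.3700, 0.5300) = 0.7039
  A2 & A3 = a·b on (0.7200, 0.5300) = 0.3816
  (A1 | A3) | (A2 & A3) = a + b − a·b on (0.7039, 0.3816) = 0.8169
  ~((A1 | A3) | (A2 & A3)) = 1 − 0.8169 = 0.1831
  → value = 0.1831
|0.0000 − 0.1831| = 0.183

0.183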